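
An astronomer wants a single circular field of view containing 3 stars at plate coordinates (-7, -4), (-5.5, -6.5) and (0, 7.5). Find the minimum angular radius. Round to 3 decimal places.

7.521

Call the three points A, B, C in the order given.
Side lengths²: AB² = 8.5, AC² = 181.25, BC² = 226.25.
Since BC² = 226.25 ≥ 181.25 + 8.5 = 189.75, the angle opposite BC is not acute, so the smallest enclosing circle has BC as diameter.
Centre = midpoint of BC = (-2.75, 0.5), r² = 226.25/4 = 56.5625.
r = √(56.5625) ≈ 7.521.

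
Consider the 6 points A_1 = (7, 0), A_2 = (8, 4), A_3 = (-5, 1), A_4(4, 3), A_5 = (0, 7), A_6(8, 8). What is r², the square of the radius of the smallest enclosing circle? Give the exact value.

54.5

A smallest enclosing disk is always determined by at most three of the input points on its boundary.
The farthest pair is A_3–A_6 with squared distance 218. The circle on this segment as diameter has centre (1.5, 4.5) and r² = 218/4 = 54.5.
Check A_1: distance² to centre = 50.5 ≤ 54.5, so it lies inside.
All remaining points lie in this disk, and no smaller disk contains both endpoints, so this is the minimum enclosing circle.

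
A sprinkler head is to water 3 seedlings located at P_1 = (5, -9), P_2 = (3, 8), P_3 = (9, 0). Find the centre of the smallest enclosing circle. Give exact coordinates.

Side lengths²: P_1P_2² = 293, P_1P_3² = 97, P_2P_3² = 100.
Since P_1P_2² = 293 ≥ 100 + 97 = 197, the angle opposite P_1P_2 is not acute, so the smallest enclosing circle has P_1P_2 as diameter.
Centre = midpoint of P_1P_2 = (4, -0.5), r² = 293/4 = 73.25.
Centre = (4, -0.5).

(4, -0.5)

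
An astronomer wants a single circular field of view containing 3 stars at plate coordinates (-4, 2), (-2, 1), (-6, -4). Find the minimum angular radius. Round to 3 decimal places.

3.234

Call the three points A, B, C in the order given.
Side lengths²: AB² = 5, AC² = 40, BC² = 41.
Since BC² = 41 < 40 + 5 = 45, the triangle is acute, so the smallest enclosing circle is the circumcircle.
Circumcentre = (-61/14, -17/14), r² = 1025/98.
r = √(1025/98) ≈ 3.234.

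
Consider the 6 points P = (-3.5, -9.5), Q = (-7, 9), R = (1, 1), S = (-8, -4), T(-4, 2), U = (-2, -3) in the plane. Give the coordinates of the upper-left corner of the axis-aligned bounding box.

(-8, 9)

x-range [-8, 1], y-range [-9.5, 9].
The upper-left corner is (-8, 9).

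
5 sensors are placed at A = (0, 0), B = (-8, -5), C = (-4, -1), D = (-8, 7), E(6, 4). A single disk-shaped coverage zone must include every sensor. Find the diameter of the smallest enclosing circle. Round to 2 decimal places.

The minimum enclosing circle is determined by three boundary points: B, D, E.
Their circumcentre is (-55/28, 1) with r² = 56785/784.
The farthest remaining point C is at distance² 6385/784 ≤ 56785/784.
Diameter = 2r = 2√(56785/784) ≈ 17.02.

17.02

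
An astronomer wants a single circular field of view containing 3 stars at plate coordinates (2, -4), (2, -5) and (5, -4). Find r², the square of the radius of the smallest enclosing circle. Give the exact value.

2.5

Call the three points A, B, C in the order given.
Side lengths²: AB² = 1, AC² = 9, BC² = 10.
Since BC² = 10 ≥ 9 + 1 = 10, the angle opposite BC is not acute, so the smallest enclosing circle has BC as diameter.
Centre = midpoint of BC = (3.5, -4.5), r² = 10/4 = 2.5.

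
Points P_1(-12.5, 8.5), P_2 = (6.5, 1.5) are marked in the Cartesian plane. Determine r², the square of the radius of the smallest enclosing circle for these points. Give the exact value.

The smallest circle enclosing two points has them as diameter endpoints.
Centre = midpoint = (-3, 5); r² = |P_1P_2|²/4 = 410/4 = 102.5.

102.5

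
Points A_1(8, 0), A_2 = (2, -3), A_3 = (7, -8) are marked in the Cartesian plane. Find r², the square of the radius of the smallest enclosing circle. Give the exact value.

325/18

Side lengths²: A_1A_2² = 45, A_1A_3² = 65, A_2A_3² = 50.
Since A_1A_3² = 65 < 50 + 45 = 95, the triangle is acute, so the smallest enclosing circle is the circumcircle.
Circumcentre = (37/6, -23/6), r² = 325/18.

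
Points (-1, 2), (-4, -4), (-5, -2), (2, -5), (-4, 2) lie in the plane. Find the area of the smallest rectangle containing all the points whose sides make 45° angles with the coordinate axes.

In coordinates u = x + y, v = x − y the rectangle is axis-aligned; the map (x,y)→(u,v) scales areas by 2.
u-values: 1, -8, -7, -3, -2; range = 1 − (-8) = 9.
v-values: -3, 0, -3, 7, -6; range = 7 − (-6) = 13.
Area = (9 × 13) / 2 = 58.5.

58.5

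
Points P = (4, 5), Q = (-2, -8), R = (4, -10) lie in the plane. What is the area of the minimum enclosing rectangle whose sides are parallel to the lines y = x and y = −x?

In coordinates u = x + y, v = x − y the rectangle is axis-aligned; the map (x,y)→(u,v) scales areas by 2.
u-values: 9, -10, -6; range = 9 − (-10) = 19.
v-values: -1, 6, 14; range = 14 − (-1) = 15.
Area = (19 × 15) / 2 = 142.5.

142.5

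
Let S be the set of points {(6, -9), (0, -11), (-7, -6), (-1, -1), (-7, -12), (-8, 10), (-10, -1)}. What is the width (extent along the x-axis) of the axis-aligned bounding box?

16

max x = 6, min x = -10, so width = 16.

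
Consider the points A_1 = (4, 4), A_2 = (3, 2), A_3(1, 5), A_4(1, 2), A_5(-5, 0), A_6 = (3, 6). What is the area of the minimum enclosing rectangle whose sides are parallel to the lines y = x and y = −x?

42

In coordinates u = x + y, v = x − y the rectangle is axis-aligned; the map (x,y)→(u,v) scales areas by 2.
u-values: 8, 5, 6, 3, -5, 9; range = 9 − (-5) = 14.
v-values: 0, 1, -4, -1, -5, -3; range = 1 − (-5) = 6.
Area = (14 × 6) / 2 = 42.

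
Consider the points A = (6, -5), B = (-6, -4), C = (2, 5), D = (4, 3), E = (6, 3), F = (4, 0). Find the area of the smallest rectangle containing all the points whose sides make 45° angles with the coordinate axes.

In coordinates u = x + y, v = x − y the rectangle is axis-aligned; the map (x,y)→(u,v) scales areas by 2.
u-values: 1, -10, 7, 7, 9, 4; range = 9 − (-10) = 19.
v-values: 11, -2, -3, 1, 3, 4; range = 11 − (-3) = 14.
Area = (19 × 14) / 2 = 133.

133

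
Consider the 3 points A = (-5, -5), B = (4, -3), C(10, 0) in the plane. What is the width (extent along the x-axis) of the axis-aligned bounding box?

max x = 10, min x = -5, so width = 15.

15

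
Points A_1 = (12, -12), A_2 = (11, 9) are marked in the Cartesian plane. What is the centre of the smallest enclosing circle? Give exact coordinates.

(11.5, -1.5)

The smallest circle enclosing two points has them as diameter endpoints.
Centre = midpoint = (11.5, -1.5); r² = |A_1A_2|²/4 = 442/4 = 110.5.
Centre = (11.5, -1.5).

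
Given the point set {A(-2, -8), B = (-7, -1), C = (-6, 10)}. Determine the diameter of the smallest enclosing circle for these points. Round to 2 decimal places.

Side lengths²: AB² = 74, AC² = 340, BC² = 122.
Since AC² = 340 ≥ 122 + 74 = 196, the angle opposite AC is not acute, so the smallest enclosing circle has AC as diameter.
Centre = midpoint of AC = (-4, 1), r² = 340/4 = 85.
Diameter = 2r = 2√85 ≈ 18.44.

18.44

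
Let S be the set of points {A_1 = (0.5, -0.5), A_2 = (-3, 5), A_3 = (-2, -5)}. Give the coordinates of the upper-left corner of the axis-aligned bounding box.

x-range [-3, 0.5], y-range [-5, 5].
The upper-left corner is (-3, 5).

(-3, 5)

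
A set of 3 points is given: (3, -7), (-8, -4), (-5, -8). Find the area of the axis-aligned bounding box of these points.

44

x ranges over [-8, 3], width 11.
y ranges over [-8, -4], height 4.
Area = 11 × 4 = 44.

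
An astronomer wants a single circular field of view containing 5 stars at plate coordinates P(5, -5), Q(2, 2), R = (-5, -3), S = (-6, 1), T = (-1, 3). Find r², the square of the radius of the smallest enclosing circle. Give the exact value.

The farthest pair is P–S with squared distance 157. The circle on this segment as diameter has centre (-0.5, -2) and r² = 157/4 = 39.25.
Check Q: distance² to centre = 22.25 ≤ 39.25, so it lies inside.
All remaining points lie in this disk, and no smaller disk contains both endpoints, so this is the minimum enclosing circle.

39.25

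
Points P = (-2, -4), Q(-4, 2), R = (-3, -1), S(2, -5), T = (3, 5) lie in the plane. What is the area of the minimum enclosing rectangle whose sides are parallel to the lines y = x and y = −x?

In coordinates u = x + y, v = x − y the rectangle is axis-aligned; the map (x,y)→(u,v) scales areas by 2.
u-values: -6, -2, -4, -3, 8; range = 8 − (-6) = 14.
v-values: 2, -6, -2, 7, -2; range = 7 − (-6) = 13.
Area = (14 × 13) / 2 = 91.

91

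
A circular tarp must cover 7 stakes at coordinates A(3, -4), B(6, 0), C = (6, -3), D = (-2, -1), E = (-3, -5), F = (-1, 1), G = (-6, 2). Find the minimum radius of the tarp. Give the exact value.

6.5

By Welzl's lemma the MEC is supported by two points (diametrically opposite) or three points (on a circumcircle).
The farthest pair is C–G with squared distance 169. The circle on this segment as diameter has centre (0, -0.5) and r² = 169/4 = 42.25.
Check A: distance² to centre = 21.25 ≤ 42.25, so it lies inside.
All remaining points lie in this disk, and no smaller disk contains both endpoints, so this is the minimum enclosing circle.
r = √(42.25) = 6.5.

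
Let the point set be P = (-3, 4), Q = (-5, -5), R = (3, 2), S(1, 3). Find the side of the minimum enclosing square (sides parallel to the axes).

The bounding box has width 8 and height 9.
An axis-aligned square enclosing the set must have side ≥ max(width, height).
So the minimum side is max(8, 9) = 9.

9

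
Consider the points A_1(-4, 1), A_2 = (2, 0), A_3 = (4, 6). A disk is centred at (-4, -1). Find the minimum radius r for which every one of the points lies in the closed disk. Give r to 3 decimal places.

The required radius is the distance from (-4, -1) to the farthest point.
Squared distances: 4, 37, 113.
Maximum is 113, attained at A_3.
r = √113 ≈ 10.630.

10.630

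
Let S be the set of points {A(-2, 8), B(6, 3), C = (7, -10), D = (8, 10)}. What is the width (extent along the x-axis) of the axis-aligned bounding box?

10

max x = 8, min x = -2, so width = 10.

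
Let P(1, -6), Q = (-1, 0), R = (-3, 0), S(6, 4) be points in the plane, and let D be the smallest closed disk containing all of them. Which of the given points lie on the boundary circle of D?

By Welzl's lemma the MEC is supported by two points (diametrically opposite) or three points (on a circumcircle).
The minimum enclosing circle is determined by three boundary points: P, R, S.
Their circumcentre is (37/14, -4/7) with r² = 6305/196.
The farthest remaining point Q is at distance² 2665/196 ≤ 6305/196.
The points at distance exactly r from the centre are P, R, S — 3 points.

P, R, S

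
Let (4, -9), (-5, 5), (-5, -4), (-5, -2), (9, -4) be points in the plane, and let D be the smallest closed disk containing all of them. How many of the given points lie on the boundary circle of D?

The minimum enclosing circle is determined by three boundary points: (4, -9), (-5, 5), (9, -4).
Their circumcentre is (47/46, -47/46) with r² = 76729/1058.
The farthest remaining point (-5, -4) is at distance² 47749/1058 ≤ 76729/1058.
The points at distance exactly r from the centre are (4, -9), (-5, 5), (9, -4) — 3 points.

3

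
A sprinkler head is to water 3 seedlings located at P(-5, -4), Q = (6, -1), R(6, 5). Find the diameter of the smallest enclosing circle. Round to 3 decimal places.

14.213

Side lengths²: PQ² = 130, PR² = 202, QR² = 36.
Since PR² = 202 ≥ 130 + 36 = 166, the angle opposite PR is not acute, so the smallest enclosing circle has PR as diameter.
Centre = midpoint of PR = (0.5, 0.5), r² = 202/4 = 50.5.
Diameter = 2r = 2√(50.5) ≈ 14.213.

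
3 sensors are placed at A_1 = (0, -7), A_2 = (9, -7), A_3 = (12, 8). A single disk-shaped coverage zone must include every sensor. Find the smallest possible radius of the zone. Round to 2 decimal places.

9.60

Side lengths²: A_1A_2² = 81, A_1A_3² = 369, A_2A_3² = 234.
Since A_1A_3² = 369 ≥ 234 + 81 = 315, the angle opposite A_1A_3 is not acute, so the smallest enclosing circle has A_1A_3 as diameter.
Centre = midpoint of A_1A_3 = (6, 0.5), r² = 369/4 = 92.25.
r = √(92.25) ≈ 9.60.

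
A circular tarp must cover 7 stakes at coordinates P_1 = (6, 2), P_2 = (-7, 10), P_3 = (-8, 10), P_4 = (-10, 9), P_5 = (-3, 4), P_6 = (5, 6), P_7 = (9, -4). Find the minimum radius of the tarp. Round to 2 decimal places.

11.51

The minimum enclosing circle of a finite set is fixed by two of the points (as a diameter) or three (as a circumcircle).
The farthest pair is P_4–P_7 with squared distance 530. The circle on this segment as diameter has centre (-0.5, 2.5) and r² = 530/4 = 132.5.
Check P_1: distance² to centre = 42.5 ≤ 132.5, so it lies inside.
All remaining points lie in this disk, and no smaller disk contains both endpoints, so this is the minimum enclosing circle.
r = √(132.5) ≈ 11.51.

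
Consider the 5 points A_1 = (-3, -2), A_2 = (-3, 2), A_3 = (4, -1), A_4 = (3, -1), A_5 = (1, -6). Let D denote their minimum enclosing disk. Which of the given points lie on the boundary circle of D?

A_2, A_3, A_5

The minimum enclosing circle is determined by three boundary points: A_2, A_3, A_5.
Their circumcentre is (-5/11, -19/11) with r² = 2465/121.
The farthest remaining point A_4 is at distance² 1508/121 ≤ 2465/121.
The points at distance exactly r from the centre are A_2, A_3, A_5 — 3 points.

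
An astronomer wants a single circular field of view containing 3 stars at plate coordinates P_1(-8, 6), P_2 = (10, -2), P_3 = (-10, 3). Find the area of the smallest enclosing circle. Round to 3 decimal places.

333.794

Side lengths²: P_1P_2² = 388, P_1P_3² = 13, P_2P_3² = 425.
Since P_2P_3² = 425 ≥ 388 + 13 = 401, the angle opposite P_2P_3 is not acute, so the smallest enclosing circle has P_2P_3 as diameter.
Centre = midpoint of P_2P_3 = (0, 0.5), r² = 425/4 = 106.25.
Area = π·r² = π·106.25 ≈ 333.794.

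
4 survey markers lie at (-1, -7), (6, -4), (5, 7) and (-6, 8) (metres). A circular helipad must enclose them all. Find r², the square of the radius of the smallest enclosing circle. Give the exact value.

72.5

The minimum enclosing circle of a finite set is fixed by two of the points (as a diameter) or three (as a circumcircle).
The minimum enclosing circle is determined by three boundary points: (-1, -7), (6, -4), (-6, 8).
Their circumcentre is (-0.5, 1.5) with r² = 72.5.
The farthest remaining point (5, 7) is at distance² 60.5 ≤ 72.5.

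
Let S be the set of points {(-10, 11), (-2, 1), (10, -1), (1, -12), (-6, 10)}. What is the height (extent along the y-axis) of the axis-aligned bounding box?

max y = 11, min y = -12, so height = 23.

23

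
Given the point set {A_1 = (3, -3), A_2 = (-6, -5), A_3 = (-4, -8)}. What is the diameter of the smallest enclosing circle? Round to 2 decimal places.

9.22

Side lengths²: A_1A_2² = 85, A_1A_3² = 74, A_2A_3² = 13.
Since A_1A_2² = 85 < 74 + 13 = 87, the triangle is acute, so the smallest enclosing circle is the circumcircle.
Circumcentre = (-91/62, -257/62), r² = 40885/1922.
Diameter = 2r = 2√(40885/1922) ≈ 9.22.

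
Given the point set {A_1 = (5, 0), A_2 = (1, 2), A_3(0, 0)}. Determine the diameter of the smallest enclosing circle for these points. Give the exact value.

5

Side lengths²: A_1A_2² = 20, A_1A_3² = 25, A_2A_3² = 5.
Since A_1A_3² = 25 ≥ 20 + 5 = 25, the angle opposite A_1A_3 is not acute, so the smallest enclosing circle has A_1A_3 as diameter.
Centre = midpoint of A_1A_3 = (2.5, 0), r² = 25/4 = 6.25.
Diameter = 2r = 2√(6.25) = 5.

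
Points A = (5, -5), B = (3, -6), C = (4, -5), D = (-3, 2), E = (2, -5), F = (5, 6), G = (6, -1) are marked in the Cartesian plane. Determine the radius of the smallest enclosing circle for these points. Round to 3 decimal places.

The minimum enclosing circle of a finite set is fixed by two of the points (as a diameter) or three (as a circumcircle).
The minimum enclosing circle is determined by three boundary points: B, D, F.
Their circumcentre is (32/11, 2/11) with r² = 4625/121.
The farthest remaining point A is at distance² 3778/121 ≤ 4625/121.
r = √(4625/121) ≈ 6.182.

6.182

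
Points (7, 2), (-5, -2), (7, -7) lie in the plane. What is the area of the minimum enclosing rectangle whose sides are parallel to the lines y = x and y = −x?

In coordinates u = x + y, v = x − y the rectangle is axis-aligned; the map (x,y)→(u,v) scales areas by 2.
u-values: 9, -7, 0; range = 9 − (-7) = 16.
v-values: 5, -3, 14; range = 14 − (-3) = 17.
Area = (16 × 17) / 2 = 136.

136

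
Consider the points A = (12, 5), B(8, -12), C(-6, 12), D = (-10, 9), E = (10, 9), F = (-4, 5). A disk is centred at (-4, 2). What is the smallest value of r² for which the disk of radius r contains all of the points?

340

The required radius is the distance from (-4, 2) to the farthest point.
Squared distances: 265, 340, 104, 85, 245, 9.
Maximum is 340, attained at B.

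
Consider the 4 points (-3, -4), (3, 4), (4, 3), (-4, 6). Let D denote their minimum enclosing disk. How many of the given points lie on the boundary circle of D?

The minimum enclosing circle of a finite set is fixed by two of the points (as a diameter) or three (as a circumcircle).
The minimum enclosing circle is determined by three boundary points: (-3, -4), (4, 3), (-4, 6).
Their circumcentre is (-27/22, 27/22) with r² = 7373/242.
The farthest remaining point (3, 4) is at distance² 6185/242 ≤ 7373/242.
The points at distance exactly r from the centre are (-3, -4), (4, 3), (-4, 6) — 3 points.

3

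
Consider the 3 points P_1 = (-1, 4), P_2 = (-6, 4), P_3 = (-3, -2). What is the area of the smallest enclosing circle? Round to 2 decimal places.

Side lengths²: P_1P_2² = 25, P_1P_3² = 40, P_2P_3² = 45.
Since P_2P_3² = 45 < 40 + 25 = 65, the triangle is acute, so the smallest enclosing circle is the circumcircle.
Circumcentre = (-3.5, 1.5), r² = 12.5.
Area = π·r² = π·12.5 ≈ 39.27.

39.27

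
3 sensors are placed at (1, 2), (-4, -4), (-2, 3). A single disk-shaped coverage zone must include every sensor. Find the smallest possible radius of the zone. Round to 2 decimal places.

3.91

Call the three points A, B, C in the order given.
Side lengths²: AB² = 61, AC² = 10, BC² = 53.
Since AB² = 61 < 53 + 10 = 63, the triangle is acute, so the smallest enclosing circle is the circumcircle.
Circumcentre = (-75/46, -41/46), r² = 16165/1058.
r = √(16165/1058) ≈ 3.91.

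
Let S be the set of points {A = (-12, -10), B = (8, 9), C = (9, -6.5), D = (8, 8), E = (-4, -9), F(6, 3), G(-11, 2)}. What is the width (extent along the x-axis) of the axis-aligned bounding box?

21

max x = 9, min x = -12, so width = 21.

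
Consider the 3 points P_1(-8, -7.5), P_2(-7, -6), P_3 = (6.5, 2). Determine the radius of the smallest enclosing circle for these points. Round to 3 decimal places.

Side lengths²: P_1P_2² = 3.25, P_1P_3² = 300.5, P_2P_3² = 246.25.
Since P_1P_3² = 300.5 ≥ 246.25 + 3.25 = 249.5, the angle opposite P_1P_3 is not acute, so the smallest enclosing circle has P_1P_3 as diameter.
Centre = midpoint of P_1P_3 = (-0.75, -2.75), r² = 300.5/4 = 75.125.
r = √(75.125) ≈ 8.667.

8.667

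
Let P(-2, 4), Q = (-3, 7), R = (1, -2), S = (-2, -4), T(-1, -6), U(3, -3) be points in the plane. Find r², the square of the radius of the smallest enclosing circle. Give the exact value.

43.25

By Welzl's lemma the MEC is supported by two points (diametrically opposite) or three points (on a circumcircle).
The farthest pair is Q–T with squared distance 173. The circle on this segment as diameter has centre (-2, 0.5) and r² = 173/4 = 43.25.
Check P: distance² to centre = 12.25 ≤ 43.25, so it lies inside.
All remaining points lie in this disk, and no smaller disk contains both endpoints, so this is the minimum enclosing circle.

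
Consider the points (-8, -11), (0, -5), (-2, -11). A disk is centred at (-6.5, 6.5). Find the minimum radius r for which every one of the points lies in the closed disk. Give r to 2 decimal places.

18.07

The required radius is the distance from (-6.5, 6.5) to the farthest point.
Squared distances: 308.5, 174.5, 326.5.
Maximum is 326.5, attained at (-2, -11).
r = √(326.5) ≈ 18.07.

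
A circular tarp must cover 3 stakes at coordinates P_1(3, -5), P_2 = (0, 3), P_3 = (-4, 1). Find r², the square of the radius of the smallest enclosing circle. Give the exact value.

Side lengths²: P_1P_2² = 73, P_1P_3² = 85, P_2P_3² = 20.
Since P_1P_3² = 85 < 73 + 20 = 93, the triangle is acute, so the smallest enclosing circle is the circumcircle.
Circumcentre = (-7/38, -31/19), r² = 31025/1444.

31025/1444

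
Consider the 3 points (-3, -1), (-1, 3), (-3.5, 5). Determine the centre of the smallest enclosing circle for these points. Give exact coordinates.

Call the three points A, B, C in the order given.
Side lengths²: AB² = 20, AC² = 36.25, BC² = 10.25.
Since AC² = 36.25 ≥ 20 + 10.25 = 30.25, the angle opposite AC is not acute, so the smallest enclosing circle has AC as diameter.
Centre = midpoint of AC = (-3.25, 2), r² = 36.25/4 = 9.0625.
Centre = (-3.25, 2).

(-3.25, 2)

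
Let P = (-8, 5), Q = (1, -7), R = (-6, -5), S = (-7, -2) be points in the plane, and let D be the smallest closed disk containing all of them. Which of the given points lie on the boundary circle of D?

A smallest enclosing disk is always determined by at most three of the input points on its boundary.
The farthest pair is P–Q with squared distance 225. The circle on this segment as diameter has centre (-3.5, -1) and r² = 225/4 = 56.25.
Check R: distance² to centre = 22.25 ≤ 56.25, so it lies inside.
All remaining points lie in this disk, and no smaller disk contains both endpoints, so this is the minimum enclosing circle.
The points at distance exactly r from the centre are P, Q — 2 points.

P, Q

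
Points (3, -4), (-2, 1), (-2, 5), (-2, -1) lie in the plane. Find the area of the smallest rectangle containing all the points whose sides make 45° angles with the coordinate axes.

42

In coordinates u = x + y, v = x − y the rectangle is axis-aligned; the map (x,y)→(u,v) scales areas by 2.
u-values: -1, -1, 3, -3; range = 3 − (-3) = 6.
v-values: 7, -3, -7, -1; range = 7 − (-7) = 14.
Area = (6 × 14) / 2 = 42.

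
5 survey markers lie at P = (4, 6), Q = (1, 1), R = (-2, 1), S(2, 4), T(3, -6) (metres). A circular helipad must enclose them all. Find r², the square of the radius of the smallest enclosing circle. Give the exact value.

36.25

A smallest enclosing disk is always determined by at most three of the input points on its boundary.
The farthest pair is P–T with squared distance 145. The circle on this segment as diameter has centre (3.5, 0) and r² = 145/4 = 36.25.
Check Q: distance² to centre = 7.25 ≤ 36.25, so it lies inside.
All remaining points lie in this disk, and no smaller disk contains both endpoints, so this is the minimum enclosing circle.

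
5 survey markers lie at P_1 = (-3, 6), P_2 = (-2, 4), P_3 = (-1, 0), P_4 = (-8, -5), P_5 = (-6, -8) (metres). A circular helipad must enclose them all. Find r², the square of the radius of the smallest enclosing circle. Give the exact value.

By Welzl's lemma the MEC is supported by two points (diametrically opposite) or three points (on a circumcircle).
The farthest pair is P_1–P_5 with squared distance 205. The circle on this segment as diameter has centre (-4.5, -1) and r² = 205/4 = 51.25.
Check P_2: distance² to centre = 31.25 ≤ 51.25, so it lies inside.
All remaining points lie in this disk, and no smaller disk contains both endpoints, so this is the minimum enclosing circle.

51.25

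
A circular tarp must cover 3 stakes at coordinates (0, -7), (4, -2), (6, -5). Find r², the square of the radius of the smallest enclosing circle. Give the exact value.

Call the three points A, B, C in the order given.
Side lengths²: AB² = 41, AC² = 40, BC² = 13.
Since AB² = 41 < 40 + 13 = 53, the triangle is acute, so the smallest enclosing circle is the circumcircle.
Circumcentre = (59/22, -111/22), r² = 2665/242.

2665/242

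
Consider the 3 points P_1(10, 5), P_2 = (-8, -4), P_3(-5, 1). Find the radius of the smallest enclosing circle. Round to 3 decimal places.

Side lengths²: P_1P_2² = 405, P_1P_3² = 241, P_2P_3² = 34.
Since P_1P_2² = 405 ≥ 241 + 34 = 275, the angle opposite P_1P_2 is not acute, so the smallest enclosing circle has P_1P_2 as diameter.
Centre = midpoint of P_1P_2 = (1, 0.5), r² = 405/4 = 101.25.
r = √(101.25) ≈ 10.062.

10.062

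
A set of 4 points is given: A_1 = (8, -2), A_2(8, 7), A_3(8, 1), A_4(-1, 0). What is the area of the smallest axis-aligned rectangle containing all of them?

81

x ranges over [-1, 8], width 9.
y ranges over [-2, 7], height 9.
Area = 9 × 9 = 81.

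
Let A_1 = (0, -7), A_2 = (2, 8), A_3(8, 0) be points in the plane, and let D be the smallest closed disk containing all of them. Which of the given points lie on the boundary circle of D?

Side lengths²: A_1A_2² = 229, A_1A_3² = 113, A_2A_3² = 100.
Since A_1A_2² = 229 ≥ 113 + 100 = 213, the angle opposite A_1A_2 is not acute, so the smallest enclosing circle has A_1A_2 as diameter.
Centre = midpoint of A_1A_2 = (1, 0.5), r² = 229/4 = 57.25.
The points at distance exactly r from the centre are A_1, A_2 — 2 points.

A_1, A_2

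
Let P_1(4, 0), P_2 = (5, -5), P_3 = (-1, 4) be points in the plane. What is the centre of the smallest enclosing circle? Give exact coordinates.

(2, -0.5)

Side lengths²: P_1P_2² = 26, P_1P_3² = 41, P_2P_3² = 117.
Since P_2P_3² = 117 ≥ 41 + 26 = 67, the angle opposite P_2P_3 is not acute, so the smallest enclosing circle has P_2P_3 as diameter.
Centre = midpoint of P_2P_3 = (2, -0.5), r² = 117/4 = 29.25.
Centre = (2, -0.5).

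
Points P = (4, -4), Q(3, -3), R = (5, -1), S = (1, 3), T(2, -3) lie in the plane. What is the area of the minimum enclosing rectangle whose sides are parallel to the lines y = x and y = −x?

25

In coordinates u = x + y, v = x − y the rectangle is axis-aligned; the map (x,y)→(u,v) scales areas by 2.
u-values: 0, 0, 4, 4, -1; range = 4 − (-1) = 5.
v-values: 8, 6, 6, -2, 5; range = 8 − (-2) = 10.
Area = (5 × 10) / 2 = 25.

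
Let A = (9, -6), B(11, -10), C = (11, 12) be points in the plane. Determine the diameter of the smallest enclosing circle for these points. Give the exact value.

Side lengths²: AB² = 20, AC² = 328, BC² = 484.
Since BC² = 484 ≥ 328 + 20 = 348, the angle opposite BC is not acute, so the smallest enclosing circle has BC as diameter.
Centre = midpoint of BC = (11, 1), r² = 484/4 = 121.
Diameter = 2r = 2√121 = 22.

22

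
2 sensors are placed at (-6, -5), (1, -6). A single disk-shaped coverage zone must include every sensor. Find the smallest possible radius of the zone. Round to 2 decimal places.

The smallest circle enclosing two points has them as diameter endpoints.
Centre = midpoint = (-2.5, -5.5); r² = |(-6, -5)−(1, -6)|²/4 = 50/4 = 12.5.
r = √(12.5) ≈ 3.54.

3.54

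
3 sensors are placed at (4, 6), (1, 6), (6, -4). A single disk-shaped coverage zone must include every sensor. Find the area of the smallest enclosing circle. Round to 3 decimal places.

Call the three points A, B, C in the order given.
Side lengths²: AB² = 9, AC² = 104, BC² = 125.
Since BC² = 125 ≥ 104 + 9 = 113, the angle opposite BC is not acute, so the smallest enclosing circle has BC as diameter.
Centre = midpoint of BC = (3.5, 1), r² = 125/4 = 31.25.
Area = π·r² = π·31.25 ≈ 98.175.

98.175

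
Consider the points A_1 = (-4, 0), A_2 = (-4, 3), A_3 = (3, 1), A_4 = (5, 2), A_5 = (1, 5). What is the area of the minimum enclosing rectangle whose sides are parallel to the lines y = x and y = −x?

In coordinates u = x + y, v = x − y the rectangle is axis-aligned; the map (x,y)→(u,v) scales areas by 2.
u-values: -4, -1, 4, 7, 6; range = 7 − (-4) = 11.
v-values: -4, -7, 2, 3, -4; range = 3 − (-7) = 10.
Area = (11 × 10) / 2 = 55.

55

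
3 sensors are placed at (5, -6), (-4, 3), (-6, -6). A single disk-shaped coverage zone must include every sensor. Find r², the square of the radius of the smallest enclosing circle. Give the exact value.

42.5

Call the three points A, B, C in the order given.
Side lengths²: AB² = 162, AC² = 121, BC² = 85.
Since AB² = 162 < 121 + 85 = 206, the triangle is acute, so the smallest enclosing circle is the circumcircle.
Circumcentre = (-0.5, -2.5), r² = 42.5.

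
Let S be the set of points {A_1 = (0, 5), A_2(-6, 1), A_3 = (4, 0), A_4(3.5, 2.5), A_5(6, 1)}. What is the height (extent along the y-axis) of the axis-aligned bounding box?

5

max y = 5, min y = 0, so height = 5.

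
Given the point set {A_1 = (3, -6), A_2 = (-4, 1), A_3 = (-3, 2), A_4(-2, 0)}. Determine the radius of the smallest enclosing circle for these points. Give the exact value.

The minimum enclosing circle of a finite set is fixed by two of the points (as a diameter) or three (as a circumcircle).
The farthest pair is A_1–A_3 with squared distance 100. The circle on this segment as diameter has centre (0, -2) and r² = 100/4 = 25.
Check A_2: distance² to centre = 25 ≤ 25, so it lies inside.
All remaining points lie in this disk, and no smaller disk contains both endpoints, so this is the minimum enclosing circle.
r = √25 = 5.

5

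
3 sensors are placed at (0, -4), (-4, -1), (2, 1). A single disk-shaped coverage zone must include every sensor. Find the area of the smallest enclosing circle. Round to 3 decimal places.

33.693

Call the three points A, B, C in the order given.
Side lengths²: AB² = 25, AC² = 29, BC² = 40.
Since BC² = 40 < 29 + 25 = 54, the triangle is acute, so the smallest enclosing circle is the circumcircle.
Circumcentre = (-19/26, -21/26), r² = 3625/338.
Area = π·r² = π·3625/338 ≈ 33.693.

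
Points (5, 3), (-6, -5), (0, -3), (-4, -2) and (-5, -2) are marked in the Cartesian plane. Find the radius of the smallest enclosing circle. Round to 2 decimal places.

A smallest enclosing disk is always determined by at most three of the input points on its boundary.
The farthest pair is (5, 3)–(-6, -5) with squared distance 185. The circle on this segment as diameter has centre (-0.5, -1) and r² = 185/4 = 46.25.
Check (0, -3): distance² to centre = 4.25 ≤ 46.25, so it lies inside.
All remaining points lie in this disk, and no smaller disk contains both endpoints, so this is the minimum enclosing circle.
r = √(46.25) ≈ 6.80.

6.80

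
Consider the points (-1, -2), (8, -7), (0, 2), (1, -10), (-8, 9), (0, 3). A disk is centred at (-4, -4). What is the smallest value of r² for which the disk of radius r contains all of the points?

The required radius is the distance from (-4, -4) to the farthest point.
Squared distances: 13, 153, 52, 61, 185, 65.
Maximum is 185, attained at (-8, 9).

185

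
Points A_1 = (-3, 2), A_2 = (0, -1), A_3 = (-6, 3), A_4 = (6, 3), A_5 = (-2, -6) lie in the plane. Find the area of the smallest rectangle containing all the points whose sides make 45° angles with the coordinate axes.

In coordinates u = x + y, v = x − y the rectangle is axis-aligned; the map (x,y)→(u,v) scales areas by 2.
u-values: -1, -1, -3, 9, -8; range = 9 − (-8) = 17.
v-values: -5, 1, -9, 3, 4; range = 4 − (-9) = 13.
Area = (17 × 13) / 2 = 110.5.

110.5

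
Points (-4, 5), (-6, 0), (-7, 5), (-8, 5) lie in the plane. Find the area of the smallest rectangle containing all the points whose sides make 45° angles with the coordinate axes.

In coordinates u = x + y, v = x − y the rectangle is axis-aligned; the map (x,y)→(u,v) scales areas by 2.
u-values: 1, -6, -2, -3; range = 1 − (-6) = 7.
v-values: -9, -6, -12, -13; range = -6 − (-13) = 7.
Area = (7 × 7) / 2 = 24.5.

24.5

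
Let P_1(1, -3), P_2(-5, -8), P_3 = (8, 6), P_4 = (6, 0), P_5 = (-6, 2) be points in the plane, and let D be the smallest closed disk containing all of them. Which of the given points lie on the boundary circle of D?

P_2, P_3

A smallest enclosing disk is always determined by at most three of the input points on its boundary.
The farthest pair is P_2–P_3 with squared distance 365. The circle on this segment as diameter has centre (1.5, -1) and r² = 365/4 = 91.25.
Check P_1: distance² to centre = 4.25 ≤ 91.25, so it lies inside.
All remaining points lie in this disk, and no smaller disk contains both endpoints, so this is the minimum enclosing circle.
The points at distance exactly r from the centre are P_2, P_3 — 2 points.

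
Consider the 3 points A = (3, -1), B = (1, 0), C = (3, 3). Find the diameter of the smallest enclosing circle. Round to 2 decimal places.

Side lengths²: AB² = 5, AC² = 16, BC² = 13.
Since AC² = 16 < 13 + 5 = 18, the triangle is acute, so the smallest enclosing circle is the circumcircle.
Circumcentre = (2.75, 1), r² = 4.0625.
Diameter = 2r = 2√(4.0625) ≈ 4.03.

4.03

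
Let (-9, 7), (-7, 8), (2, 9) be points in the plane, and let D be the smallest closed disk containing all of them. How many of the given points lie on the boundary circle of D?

2

Call the three points A, B, C in the order given.
Side lengths²: AB² = 5, AC² = 125, BC² = 82.
Since AC² = 125 ≥ 82 + 5 = 87, the angle opposite AC is not acute, so the smallest enclosing circle has AC as diameter.
Centre = midpoint of AC = (-3.5, 8), r² = 125/4 = 31.25.
The points at distance exactly r from the centre are (-9, 7), (2, 9) — 2 points.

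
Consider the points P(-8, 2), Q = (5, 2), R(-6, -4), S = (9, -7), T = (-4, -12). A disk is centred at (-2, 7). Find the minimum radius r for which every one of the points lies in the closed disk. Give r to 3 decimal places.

19.105

The required radius is the distance from (-2, 7) to the farthest point.
Squared distances: 61, 74, 137, 317, 365.
Maximum is 365, attained at T.
r = √365 ≈ 19.105.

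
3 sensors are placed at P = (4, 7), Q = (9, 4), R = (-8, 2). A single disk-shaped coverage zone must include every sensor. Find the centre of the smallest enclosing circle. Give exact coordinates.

(0.5, 3)

Side lengths²: PQ² = 34, PR² = 169, QR² = 293.
Since QR² = 293 ≥ 169 + 34 = 203, the angle opposite QR is not acute, so the smallest enclosing circle has QR as diameter.
Centre = midpoint of QR = (0.5, 3), r² = 293/4 = 73.25.
Centre = (0.5, 3).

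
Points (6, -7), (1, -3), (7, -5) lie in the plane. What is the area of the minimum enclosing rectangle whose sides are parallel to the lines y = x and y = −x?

18

In coordinates u = x + y, v = x − y the rectangle is axis-aligned; the map (x,y)→(u,v) scales areas by 2.
u-values: -1, -2, 2; range = 2 − (-2) = 4.
v-values: 13, 4, 12; range = 13 − 4 = 9.
Area = (4 × 9) / 2 = 18.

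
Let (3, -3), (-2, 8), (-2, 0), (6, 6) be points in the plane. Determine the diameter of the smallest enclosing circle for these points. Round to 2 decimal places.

A smallest enclosing disk is always determined by at most three of the input points on its boundary.
The minimum enclosing circle is determined by three boundary points: (3, -3), (-2, 8), (6, 6).
Their circumcentre is (12/13, 35/13) with r² = 6205/169.
The farthest remaining point (-2, 0) is at distance² 2669/169 ≤ 6205/169.
Diameter = 2r = 2√(6205/169) ≈ 12.12.

12.12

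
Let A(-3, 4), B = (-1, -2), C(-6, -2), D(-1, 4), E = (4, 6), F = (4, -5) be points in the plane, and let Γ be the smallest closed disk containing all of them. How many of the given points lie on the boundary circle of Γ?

The minimum enclosing circle is determined by three boundary points: C, E, F.
Their circumcentre is (0.2, 0.5) with r² = 44.69.
The farthest remaining point A is at distance² 22.49 ≤ 44.69.
The points at distance exactly r from the centre are C, E, F — 3 points.

3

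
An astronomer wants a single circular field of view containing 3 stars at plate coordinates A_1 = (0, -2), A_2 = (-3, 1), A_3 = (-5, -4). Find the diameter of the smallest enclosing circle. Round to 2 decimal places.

Side lengths²: A_1A_2² = 18, A_1A_3² = 29, A_2A_3² = 29.
Since A_2A_3² = 29 < 29 + 18 = 47, the triangle is acute, so the smallest enclosing circle is the circumcircle.
Circumcentre = (-41/14, -27/14), r² = 841/98.
Diameter = 2r = 2√(841/98) ≈ 5.86.

5.86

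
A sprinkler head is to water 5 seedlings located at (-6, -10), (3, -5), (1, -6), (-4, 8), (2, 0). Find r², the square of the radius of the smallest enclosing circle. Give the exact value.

82

By Welzl's lemma the MEC is supported by two points (diametrically opposite) or three points (on a circumcircle).
The farthest pair is (-6, -10)–(-4, 8) with squared distance 328. The circle on this segment as diameter has centre (-5, -1) and r² = 328/4 = 82.
Check (3, -5): distance² to centre = 80 ≤ 82, so it lies inside.
All remaining points lie in this disk, and no smaller disk contains both endpoints, so this is the minimum enclosing circle.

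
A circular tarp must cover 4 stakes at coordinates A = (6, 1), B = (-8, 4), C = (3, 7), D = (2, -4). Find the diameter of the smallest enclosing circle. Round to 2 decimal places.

14.32

The minimum enclosing circle of a finite set is fixed by two of the points (as a diameter) or three (as a circumcircle).
The farthest pair is A–B with squared distance 205. The circle on this segment as diameter has centre (-1, 2.5) and r² = 205/4 = 51.25.
Check C: distance² to centre = 36.25 ≤ 51.25, so it lies inside.
All remaining points lie in this disk, and no smaller disk contains both endpoints, so this is the minimum enclosing circle.
Diameter = 2r = 2√(51.25) ≈ 14.32.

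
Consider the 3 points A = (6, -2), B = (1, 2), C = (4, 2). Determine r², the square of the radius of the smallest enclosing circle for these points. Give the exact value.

10.25

Side lengths²: AB² = 41, AC² = 20, BC² = 9.
Since AB² = 41 ≥ 20 + 9 = 29, the angle opposite AB is not acute, so the smallest enclosing circle has AB as diameter.
Centre = midpoint of AB = (3.5, 0), r² = 41/4 = 10.25.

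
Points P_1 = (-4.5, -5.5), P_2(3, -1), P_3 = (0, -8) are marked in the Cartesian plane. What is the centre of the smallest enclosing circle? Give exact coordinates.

(-27/52, -189/52)

Side lengths²: P_1P_2² = 76.5, P_1P_3² = 26.5, P_2P_3² = 58.
Since P_1P_2² = 76.5 < 58 + 26.5 = 84.5, the triangle is acute, so the smallest enclosing circle is the circumcircle.
Circumcentre = (-27/52, -189/52), r² = 26129/1352.
Centre = (-27/52, -189/52).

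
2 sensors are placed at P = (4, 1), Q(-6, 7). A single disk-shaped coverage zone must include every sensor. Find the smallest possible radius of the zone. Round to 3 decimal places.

The smallest circle enclosing two points has them as diameter endpoints.
Centre = midpoint = (-1, 4); r² = |PQ|²/4 = 136/4 = 34.
r = √34 ≈ 5.831.

5.831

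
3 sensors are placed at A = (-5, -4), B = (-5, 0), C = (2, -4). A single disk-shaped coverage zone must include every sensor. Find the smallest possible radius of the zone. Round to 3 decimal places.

Side lengths²: AB² = 16, AC² = 49, BC² = 65.
Since BC² = 65 ≥ 49 + 16 = 65, the angle opposite BC is not acute, so the smallest enclosing circle has BC as diameter.
Centre = midpoint of BC = (-1.5, -2), r² = 65/4 = 16.25.
r = √(16.25) ≈ 4.031.

4.031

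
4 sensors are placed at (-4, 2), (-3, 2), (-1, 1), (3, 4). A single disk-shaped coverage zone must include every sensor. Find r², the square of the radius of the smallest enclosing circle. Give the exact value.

By Welzl's lemma the MEC is supported by two points (diametrically opposite) or three points (on a circumcircle).
The farthest pair is (-4, 2)–(3, 4) with squared distance 53. The circle on this segment as diameter has centre (-0.5, 3) and r² = 53/4 = 13.25.
Check (-3, 2): distance² to centre = 7.25 ≤ 13.25, so it lies inside.
All remaining points lie in this disk, and no smaller disk contains both endpoints, so this is the minimum enclosing circle.

13.25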